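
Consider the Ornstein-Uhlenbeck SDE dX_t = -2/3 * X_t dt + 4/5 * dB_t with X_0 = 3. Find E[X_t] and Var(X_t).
E[X_t] = 3*exp(-2*t/3); Var(X_t) = 12/25 - 12*exp(-4*t/3)/25

The OU SDE dX = -theta X dt + sigma dB admits the integrating factor exp(theta t): d(exp(theta t) X_t) = sigma exp(theta t) dB_t. Integrating from 0 to t:
  X_t = x_0 * exp(-theta t) + sigma * int_0^t exp(-theta (t-s)) dB_s.
The Itô integral has mean 0 and (by the Itô isometry) variance sigma^2 * int_0^t exp(-2 theta (t - s)) ds = sigma^2 * (1 - exp(-2 theta t)) / (2 theta).
With theta = 2/3, sigma = 4/5, x_0 = 3:
  E[X_t] = 3 * exp(-2/3 t) = 3*exp(-2*t/3)
  Var(X_t) = (4/5)^2 * (1 - exp(-2*2/3 t)) / (2 * 2/3) = 12/25 - 12*exp(-4*t/3)/25.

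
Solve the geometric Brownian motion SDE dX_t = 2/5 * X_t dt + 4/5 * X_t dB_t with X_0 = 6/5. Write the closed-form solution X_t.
X_t = 6/5 * exp((2/25) * t + (4/5) * B_t)

For GBM dX = mu X dt + sigma X dB with X_0 = x_0, apply Itô to Y = log X: dY = (mu - sigma^2/2) dt + sigma dB, so Y_t = log(x_0) + (mu - sigma^2/2) t + sigma B_t and hence X_t = x_0 * exp((mu - sigma^2/2) t + sigma B_t).
With mu = 2/5, sigma = 4/5, x_0 = 6/5, this gives:
  X_t = 6/5 * exp((2/25) * t + (4/5) * B_t).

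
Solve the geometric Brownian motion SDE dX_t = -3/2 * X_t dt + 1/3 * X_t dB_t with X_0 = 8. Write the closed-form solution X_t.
X_t = 8 * exp((-14/9) * t + (1/3) * B_t)

For GBM dX = mu X dt + sigma X dB with X_0 = x_0, apply Itô to Y = log X: dY = (mu - sigma^2/2) dt + sigma dB, so Y_t = log(x_0) + (mu - sigma^2/2) t + sigma B_t and hence X_t = x_0 * exp((mu - sigma^2/2) t + sigma B_t).
With mu = -3/2, sigma = 1/3, x_0 = 8, this gives:
  X_t = 8 * exp((-14/9) * t + (1/3) * B_t).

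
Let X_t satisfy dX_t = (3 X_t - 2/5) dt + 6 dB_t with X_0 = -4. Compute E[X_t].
E[X_t] = 2/15 - 62*exp(3*t)/15

Taking expectations and using E[dB_t] = 0, the mean m(t) = E[X_t] satisfies the ODE m'(t) = a m(t) + b with m(0) = x_0. With a = 3, b = -2/5, x_0 = -4, the solution is
  m(t) = x_0 * exp(a t) + (b/a) * (exp(a t) - 1)
       = (-4) * exp(3 t) + ((-2/5)/3) * (exp(3 t) - 1)
       = 2/15 - 62*exp(3*t)/15.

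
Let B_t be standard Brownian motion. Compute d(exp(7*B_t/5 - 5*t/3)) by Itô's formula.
d(exp(7*B_t/5 - 5*t/3)) = (-103*exp(7*B_t/5 - 5*t/3)/150) dt + (7*exp(7*B_t/5 - 5*t/3)/5) dB_t

Itô's formula for f(t, x): d f(t, B_t) = (f_t + (1/2) f_xx) dt + f_x dB_t. Compute partials of f(t, x) = exp(-5*t/3 + 7*x/5):
  f_t(t,x)  = -5*exp(-5*t/3 + 7*x/5)/3
  f_x(t,x)  = 7*exp(-5*t/3 + 7*x/5)/5
  f_xx(t,x) = 49*exp(-5*t/3 + 7*x/5)/25
Assemble drift = f_t + (1/2) f_xx = -103*exp(-5*t/3 + 7*x/5)/150 and diffusion = f_x = 7*exp(-5*t/3 + 7*x/5)/5. Substituting x = B_t:
  d(exp(7*B_t/5 - 5*t/3)) = (-103*exp(7*B_t/5 - 5*t/3)/150) dt + (7*exp(7*B_t/5 - 5*t/3)/5) dB_t.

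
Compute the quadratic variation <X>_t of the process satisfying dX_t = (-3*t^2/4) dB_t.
<X>_t = 9*t^5/80

For an Itô process dX_t = a(t) dt + b(t) dB_t, the quadratic variation is <X>_t = int_0^t b(s)^2 ds (the drift term does not contribute). Here b(s) = -3*s^2/4, so
  b(s)^2 = 9*s^4/16.
Integrating from 0 to t:
  <X>_t = int_0^t (9*s^4/16) ds = 9*t^5/80.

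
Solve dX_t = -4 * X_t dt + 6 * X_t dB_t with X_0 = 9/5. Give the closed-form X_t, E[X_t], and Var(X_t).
X_t = 9/5 * exp((-22) t + (6) B_t); E[X_t] = 9*exp(-4*t)/5; Var(X_t) = (81*exp(36*t) - 81)*exp(-8*t)/25

For GBM dX = mu X dt + sigma X dB with X_0 = x_0, apply Itô to Y = log X: dY = (mu - sigma^2/2) dt + sigma dB, so Y_t = log(x_0) + (mu - sigma^2/2) t + sigma B_t and hence X_t = x_0 * exp((mu - sigma^2/2) t + sigma B_t).
With mu = -4, sigma = 6, x_0 = 9/5, this gives:
  X_t = 9/5 * exp((-22) * t + (6) * B_t).
Since sigma*B_t ~ Normal(0, sigma^2 t), E[exp(sigma*B_t)] = exp(sigma^2 t / 2); so E[X_t] = x_0 * exp((mu - sigma^2/2) t) * exp(sigma^2 t / 2) = x_0 * exp(mu t) = 9*exp(-4*t)/5.
Var(X_t) = E[X_t^2] - (E[X_t])^2 = x_0^2 * exp(2 mu t) * (exp(sigma^2 t) - 1) = (81*exp(36*t) - 81)*exp(-8*t)/25.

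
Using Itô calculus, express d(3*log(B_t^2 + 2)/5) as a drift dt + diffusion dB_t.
d(3*log(B_t^2 + 2)/5) = (3*(2 - B_t^2)/(5*(B_t^2 + 2)^2)) dt + (6*B_t/(5*(B_t^2 + 2))) dB_t

Itô's formula for f(B_t) gives d f(B_t) = f'(B_t) dB_t + (1/2) f''(B_t) dt. Compute derivatives of f(x) = 3*log(x^2 + 2)/5:
  f'(x)  = 6*x/(5*(x^2 + 2))
  f''(x) = 6*(2 - x^2)/(5*(x^2 + 2)^2)
Substitute x = B_t and multiply the f'' term by 1/2:
  drift     = (1/2) * (6*(2 - x^2)/(5*(x^2 + 2)^2)) evaluated at B_t = 3*(2 - B_t^2)/(5*(B_t^2 + 2)^2)
  diffusion = (6*x/(5*(x^2 + 2))) evaluated at B_t = 6*B_t/(5*(B_t^2 + 2))
Therefore d(3*log(B_t^2 + 2)/5) = (3*(2 - B_t^2)/(5*(B_t^2 + 2)^2)) dt + (6*B_t/(5*(B_t^2 + 2))) dB_t.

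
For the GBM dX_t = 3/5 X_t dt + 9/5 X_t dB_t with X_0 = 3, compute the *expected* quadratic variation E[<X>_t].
E[<X>_t] = 243*exp(111*t/25)/37 - 243/37

<X>_t = int_0^t ((9/5) * X_s)^2 ds. Taking expectation inside the integral: E[<X>_t] = (9/5)^2 * int_0^t E[X_s^2] ds. For GBM, E[X_s^2] = x_0^2 * exp((2 mu + sigma^2) s). Integrating:
  E[<X>_t] = (9/5)^2 * 3^2 * (exp((2*(3/5) + (9/5)^2) t) - 1) / (2*(3/5) + (9/5)^2)
           = (9/5)^2 * 3^2 * (exp((111/25) t) - 1) / (111/25) = 243*exp(111*t/25)/37 - 243/37.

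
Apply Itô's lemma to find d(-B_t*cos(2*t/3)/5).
d(-B_t*cos(2*t/3)/5) = (2*B_t*sin(2*t/3)/15) dt + (-cos(2*t/3)/5) dB_t

Itô's formula for f(t, x): d f(t, B_t) = (f_t + (1/2) f_xx) dt + f_x dB_t. Compute partials of f(t, x) = -x*cos(2*t/3)/5:
  f_t(t,x)  = 2*x*sin(2*t/3)/15
  f_x(t,x)  = -cos(2*t/3)/5
  f_xx(t,x) = 0
Assemble drift = f_t + (1/2) f_xx = 2*x*sin(2*t/3)/15 and diffusion = f_x = -cos(2*t/3)/5. Substituting x = B_t:
  d(-B_t*cos(2*t/3)/5) = (2*B_t*sin(2*t/3)/15) dt + (-cos(2*t/3)/5) dB_t.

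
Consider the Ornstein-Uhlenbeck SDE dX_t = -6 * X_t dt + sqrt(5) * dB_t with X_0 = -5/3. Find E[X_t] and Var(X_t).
E[X_t] = -5*exp(-6*t)/3; Var(X_t) = 5/12 - 5*exp(-12*t)/12

The OU SDE dX = -theta X dt + sigma dB admits the integrating factor exp(theta t): d(exp(theta t) X_t) = sigma exp(theta t) dB_t. Integrating from 0 to t:
  X_t = x_0 * exp(-theta t) + sigma * int_0^t exp(-theta (t-s)) dB_s.
The Itô integral has mean 0 and (by the Itô isometry) variance sigma^2 * int_0^t exp(-2 theta (t - s)) ds = sigma^2 * (1 - exp(-2 theta t)) / (2 theta).
With theta = 6, sigma = sqrt(5), x_0 = -5/3:
  E[X_t] = -5/3 * exp(-6 t) = -5*exp(-6*t)/3
  Var(X_t) = (sqrt(5))^2 * (1 - exp(-2*6 t)) / (2 * 6) = 5/12 - 5*exp(-12*t)/12.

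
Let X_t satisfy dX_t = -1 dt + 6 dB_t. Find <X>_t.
<X>_t = 36*t

For an Itô process dX_t = a(t) dt + b(t) dB_t, the quadratic variation is <X>_t = int_0^t b(s)^2 ds (the drift term does not contribute). Here b(s) = 6, so
  b(s)^2 = 36.
Integrating from 0 to t:
  <X>_t = int_0^t (36) ds = 36*t.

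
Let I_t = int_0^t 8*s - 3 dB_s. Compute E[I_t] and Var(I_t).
E[I_t] = 0; Var(I_t) = t*(64*t^2 - 72*t + 27)/3

The Itô integral of a deterministic integrand f(s) has mean 0 because each increment f(s) * (B_{s+ds} - B_s) has mean 0. By the Itô isometry:
  Var( int_0^t f(s) dB_s ) = E[ (int_0^t f(s) dB_s)^2 ] = int_0^t f(s)^2 ds.
Here f(s) = 8*s - 3, so f(s)^2 = (8*s - 3)^2. Integrate:
  int_0^t ((8*s - 3)^2) ds = t*(64*t^2 - 72*t + 27)/3.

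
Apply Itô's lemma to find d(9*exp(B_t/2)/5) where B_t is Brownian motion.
d(9*exp(B_t/2)/5) = (9*exp(B_t/2)/40) dt + (9*exp(B_t/2)/10) dB_t

Itô's formula for f(B_t) gives d f(B_t) = f'(B_t) dB_t + (1/2) f''(B_t) dt. Compute derivatives of f(x) = 9*exp(x/2)/5:
  f'(x)  = 9*exp(x/2)/10
  f''(x) = 9*exp(x/2)/20
Substitute x = B_t and multiply the f'' term by 1/2:
  drift     = (1/2) * (9*exp(x/2)/20) evaluated at B_t = 9*exp(B_t/2)/40
  diffusion = (9*exp(x/2)/10) evaluated at B_t = 9*exp(B_t/2)/10
Therefore d(9*exp(B_t/2)/5) = (9*exp(B_t/2)/40) dt + (9*exp(B_t/2)/10) dB_t.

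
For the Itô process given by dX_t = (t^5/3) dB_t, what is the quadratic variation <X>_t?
<X>_t = t^11/99

For an Itô process dX_t = a(t) dt + b(t) dB_t, the quadratic variation is <X>_t = int_0^t b(s)^2 ds (the drift term does not contribute). Here b(s) = s^5/3, so
  b(s)^2 = s^10/9.
Integrating from 0 to t:
  <X>_t = int_0^t (s^10/9) ds = t^11/99.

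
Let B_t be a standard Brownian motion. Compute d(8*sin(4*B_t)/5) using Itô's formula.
d(8*sin(4*B_t)/5) = (-64*sin(4*B_t)/5) dt + (32*cos(4*B_t)/5) dB_t

Itô's formula for f(B_t) gives d f(B_t) = f'(B_t) dB_t + (1/2) f''(B_t) dt. Compute derivatives of f(x) = 8*sin(4*x)/5:
  f'(x)  = 32*cos(4*x)/5
  f''(x) = -128*sin(4*x)/5
Substitute x = B_t and multiply the f'' term by 1/2:
  drift     = (1/2) * (-128*sin(4*x)/5) evaluated at B_t = -64*sin(4*B_t)/5
  diffusion = (32*cos(4*x)/5) evaluated at B_t = 32*cos(4*B_t)/5
Therefore d(8*sin(4*B_t)/5) = (-64*sin(4*B_t)/5) dt + (32*cos(4*B_t)/5) dB_t.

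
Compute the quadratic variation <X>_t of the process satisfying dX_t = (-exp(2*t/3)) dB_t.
<X>_t = 3*exp(4*t/3)/4 - 3/4

For an Itô process dX_t = a(t) dt + b(t) dB_t, the quadratic variation is <X>_t = int_0^t b(s)^2 ds (the drift term does not contribute). Here b(s) = -exp(2*s/3), so
  b(s)^2 = exp(4*s/3).
Integrating from 0 to t:
  <X>_t = int_0^t (exp(4*s/3)) ds = 3*exp(4*t/3)/4 - 3/4.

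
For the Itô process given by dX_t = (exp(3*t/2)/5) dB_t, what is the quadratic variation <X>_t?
<X>_t = exp(3*t)/75 - 1/75

For an Itô process dX_t = a(t) dt + b(t) dB_t, the quadratic variation is <X>_t = int_0^t b(s)^2 ds (the drift term does not contribute). Here b(s) = exp(3*s/2)/5, so
  b(s)^2 = exp(3*s)/25.
Integrating from 0 to t:
  <X>_t = int_0^t (exp(3*s)/25) ds = exp(3*t)/75 - 1/75.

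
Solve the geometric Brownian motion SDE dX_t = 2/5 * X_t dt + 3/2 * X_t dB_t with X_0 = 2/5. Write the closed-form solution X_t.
X_t = 2/5 * exp((-29/40) * t + (3/2) * B_t)

For GBM dX = mu X dt + sigma X dB with X_0 = x_0, apply Itô to Y = log X: dY = (mu - sigma^2/2) dt + sigma dB, so Y_t = log(x_0) + (mu - sigma^2/2) t + sigma B_t and hence X_t = x_0 * exp((mu - sigma^2/2) t + sigma B_t).
With mu = 2/5, sigma = 3/2, x_0 = 2/5, this gives:
  X_t = 2/5 * exp((-29/40) * t + (3/2) * B_t).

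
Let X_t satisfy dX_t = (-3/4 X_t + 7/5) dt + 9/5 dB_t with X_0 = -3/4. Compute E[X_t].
E[X_t] = 28/15 - 157*exp(-3*t/4)/60

Taking expectations and using E[dB_t] = 0, the mean m(t) = E[X_t] satisfies the ODE m'(t) = a m(t) + b with m(0) = x_0. With a = -3/4, b = 7/5, x_0 = -3/4, the solution is
  m(t) = x_0 * exp(a t) + (b/a) * (exp(a t) - 1)
       = (-3/4) * exp((-3/4) t) + ((7/5)/(-3/4)) * (exp((-3/4) t) - 1)
       = 28/15 - 157*exp(-3*t/4)/60.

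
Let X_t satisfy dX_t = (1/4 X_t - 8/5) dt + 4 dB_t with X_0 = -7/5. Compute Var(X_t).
Var(X_t) = 32*exp(t/2) - 32

The variance V(t) = Var(X_t) satisfies V'(t) = 2 a V(t) + c^2 with V(0) = 0 (drift coefficient is linear in X, diffusion is constant). With a = 1/4, c = 4, the solution is
  V(t) = (c^2 / (2 a)) * (exp(2 a t) - 1)
       = (4^2 / (2*(1/4))) * (exp((1/2) t) - 1)
       = 32*exp(t/2) - 32.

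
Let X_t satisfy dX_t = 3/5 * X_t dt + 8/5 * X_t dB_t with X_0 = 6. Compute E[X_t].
E[X_t] = 6*exp(3*t/5)

For GBM dX = mu X dt + sigma X dB with X_0 = x_0, apply Itô to Y = log X: dY = (mu - sigma^2/2) dt + sigma dB, so Y_t = log(x_0) + (mu - sigma^2/2) t + sigma B_t and hence X_t = x_0 * exp((mu - sigma^2/2) t + sigma B_t).
With mu = 3/5, sigma = 8/5, x_0 = 6, this gives:
  X_t = 6 * exp((-17/25) * t + (8/5) * B_t).
Since sigma*B_t ~ Normal(0, sigma^2 t), E[exp(sigma*B_t)] = exp(sigma^2 t / 2); so E[X_t] = x_0 * exp((mu - sigma^2/2) t) * exp(sigma^2 t / 2) = x_0 * exp(mu t) = 6*exp(3*t/5).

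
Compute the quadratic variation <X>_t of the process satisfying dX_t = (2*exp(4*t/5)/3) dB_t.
<X>_t = 5*exp(8*t/5)/18 - 5/18

For an Itô process dX_t = a(t) dt + b(t) dB_t, the quadratic variation is <X>_t = int_0^t b(s)^2 ds (the drift term does not contribute). Here b(s) = 2*exp(4*s/5)/3, so
  b(s)^2 = 4*exp(8*s/5)/9.
Integrating from 0 to t:
  <X>_t = int_0^t (4*exp(8*s/5)/9) ds = 5*exp(8*t/5)/18 - 5/18.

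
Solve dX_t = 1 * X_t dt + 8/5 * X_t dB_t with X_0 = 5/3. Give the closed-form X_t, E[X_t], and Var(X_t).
X_t = 5/3 * exp((-7/25) t + (8/5) B_t); E[X_t] = 5*exp(t)/3; Var(X_t) = 25*(exp(64*t/25) - 1)*exp(2*t)/9

For GBM dX = mu X dt + sigma X dB with X_0 = x_0, apply Itô to Y = log X: dY = (mu - sigma^2/2) dt + sigma dB, so Y_t = log(x_0) + (mu - sigma^2/2) t + sigma B_t and hence X_t = x_0 * exp((mu - sigma^2/2) t + sigma B_t).
With mu = 1, sigma = 8/5, x_0 = 5/3, this gives:
  X_t = 5/3 * exp((-7/25) * t + (8/5) * B_t).
Since sigma*B_t ~ Normal(0, sigma^2 t), E[exp(sigma*B_t)] = exp(sigma^2 t / 2); so E[X_t] = x_0 * exp((mu - sigma^2/2) t) * exp(sigma^2 t / 2) = x_0 * exp(mu t) = 5*exp(t)/3.
Var(X_t) = E[X_t^2] - (E[X_t])^2 = x_0^2 * exp(2 mu t) * (exp(sigma^2 t) - 1) = 25*(exp(64*t/25) - 1)*exp(2*t)/9.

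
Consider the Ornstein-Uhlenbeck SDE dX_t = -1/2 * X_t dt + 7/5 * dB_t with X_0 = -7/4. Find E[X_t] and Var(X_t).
E[X_t] = -7*exp(-t/2)/4; Var(X_t) = 49/25 - 49*exp(-t)/25

The OU SDE dX = -theta X dt + sigma dB admits the integrating factor exp(theta t): d(exp(theta t) X_t) = sigma exp(theta t) dB_t. Integrating from 0 to t:
  X_t = x_0 * exp(-theta t) + sigma * int_0^t exp(-theta (t-s)) dB_s.
The Itô integral has mean 0 and (by the Itô isometry) variance sigma^2 * int_0^t exp(-2 theta (t - s)) ds = sigma^2 * (1 - exp(-2 theta t)) / (2 theta).
With theta = 1/2, sigma = 7/5, x_0 = -7/4:
  E[X_t] = -7/4 * exp(-1/2 t) = -7*exp(-t/2)/4
  Var(X_t) = (7/5)^2 * (1 - exp(-2*1/2 t)) / (2 * 1/2) = 49/25 - 49*exp(-t)/25.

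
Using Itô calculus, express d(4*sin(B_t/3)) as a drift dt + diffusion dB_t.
d(4*sin(B_t/3)) = (-2*sin(B_t/3)/9) dt + (4*cos(B_t/3)/3) dB_t

Itô's formula for f(B_t) gives d f(B_t) = f'(B_t) dB_t + (1/2) f''(B_t) dt. Compute derivatives of f(x) = 4*sin(x/3):
  f'(x)  = 4*cos(x/3)/3
  f''(x) = -4*sin(x/3)/9
Substitute x = B_t and multiply the f'' term by 1/2:
  drift     = (1/2) * (-4*sin(x/3)/9) evaluated at B_t = -2*sin(B_t/3)/9
  diffusion = (4*cos(x/3)/3) evaluated at B_t = 4*cos(B_t/3)/3
Therefore d(4*sin(B_t/3)) = (-2*sin(B_t/3)/9) dt + (4*cos(B_t/3)/3) dB_t.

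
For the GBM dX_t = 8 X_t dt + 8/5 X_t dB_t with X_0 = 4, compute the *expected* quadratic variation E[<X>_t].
E[<X>_t] = 64*exp(464*t/25)/29 - 64/29

<X>_t = int_0^t ((8/5) * X_s)^2 ds. Taking expectation inside the integral: E[<X>_t] = (8/5)^2 * int_0^t E[X_s^2] ds. For GBM, E[X_s^2] = x_0^2 * exp((2 mu + sigma^2) s). Integrating:
  E[<X>_t] = (8/5)^2 * 4^2 * (exp((2*8 + (8/5)^2) t) - 1) / (2*8 + (8/5)^2)
           = (8/5)^2 * 4^2 * (exp((464/25) t) - 1) / (464/25) = 64*exp(464*t/25)/29 - 64/29.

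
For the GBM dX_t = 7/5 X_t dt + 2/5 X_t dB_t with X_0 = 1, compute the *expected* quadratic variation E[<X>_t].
E[<X>_t] = 2*exp(74*t/25)/37 - 2/37

<X>_t = int_0^t ((2/5) * X_s)^2 ds. Taking expectation inside the integral: E[<X>_t] = (2/5)^2 * int_0^t E[X_s^2] ds. For GBM, E[X_s^2] = x_0^2 * exp((2 mu + sigma^2) s). Integrating:
  E[<X>_t] = (2/5)^2 * 1^2 * (exp((2*(7/5) + (2/5)^2) t) - 1) / (2*(7/5) + (2/5)^2)
           = (2/5)^2 * 1^2 * (exp((74/25) t) - 1) / (74/25) = 2*exp(74*t/25)/37 - 2/37.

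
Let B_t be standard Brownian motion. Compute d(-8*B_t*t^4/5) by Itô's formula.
d(-8*B_t*t^4/5) = (-32*B_t*t^3/5) dt + (-8*t^4/5) dB_t

Itô's formula for f(t, x): d f(t, B_t) = (f_t + (1/2) f_xx) dt + f_x dB_t. Compute partials of f(t, x) = -8*t^4*x/5:
  f_t(t,x)  = -32*t^3*x/5
  f_x(t,x)  = -8*t^4/5
  f_xx(t,x) = 0
Assemble drift = f_t + (1/2) f_xx = -32*t^3*x/5 and diffusion = f_x = -8*t^4/5. Substituting x = B_t:
  d(-8*B_t*t^4/5) = (-32*B_t*t^3/5) dt + (-8*t^4/5) dB_t.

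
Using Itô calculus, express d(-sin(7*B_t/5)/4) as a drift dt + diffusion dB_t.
d(-sin(7*B_t/5)/4) = (49*sin(7*B_t/5)/200) dt + (-7*cos(7*B_t/5)/20) dB_t

Itô's formula for f(B_t) gives d f(B_t) = f'(B_t) dB_t + (1/2) f''(B_t) dt. Compute derivatives of f(x) = -sin(7*x/5)/4:
  f'(x)  = -7*cos(7*x/5)/20
  f''(x) = 49*sin(7*x/5)/100
Substitute x = B_t and multiply the f'' term by 1/2:
  drift     = (1/2) * (49*sin(7*x/5)/100) evaluated at B_t = 49*sin(7*B_t/5)/200
  diffusion = (-7*cos(7*x/5)/20) evaluated at B_t = -7*cos(7*B_t/5)/20
Therefore d(-sin(7*B_t/5)/4) = (49*sin(7*B_t/5)/200) dt + (-7*cos(7*B_t/5)/20) dB_t.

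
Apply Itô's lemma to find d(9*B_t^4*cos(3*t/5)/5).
d(9*B_t^4*cos(3*t/5)/5) = (27*B_t^2*(-B_t^2*sin(3*t/5) + 10*cos(3*t/5))/25) dt + (36*B_t^3*cos(3*t/5)/5) dB_t

Itô's formula for f(t, x): d f(t, B_t) = (f_t + (1/2) f_xx) dt + f_x dB_t. Compute partials of f(t, x) = 9*x^4*cos(3*t/5)/5:
  f_t(t,x)  = -27*x^4*sin(3*t/5)/25
  f_x(t,x)  = 36*x^3*cos(3*t/5)/5
  f_xx(t,x) = 108*x^2*cos(3*t/5)/5
Assemble drift = f_t + (1/2) f_xx = 27*x^2*(-x^2*sin(3*t/5) + 10*cos(3*t/5))/25 and diffusion = f_x = 36*x^3*cos(3*t/5)/5. Substituting x = B_t:
  d(9*B_t^4*cos(3*t/5)/5) = (27*B_t^2*(-B_t^2*sin(3*t/5) + 10*cos(3*t/5))/25) dt + (36*B_t^3*cos(3*t/5)/5) dB_t.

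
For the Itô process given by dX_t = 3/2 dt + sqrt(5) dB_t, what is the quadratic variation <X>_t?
<X>_t = 5*t

For an Itô process dX_t = a(t) dt + b(t) dB_t, the quadratic variation is <X>_t = int_0^t b(s)^2 ds (the drift term does not contribute). Here b(s) = sqrt(5), so
  b(s)^2 = 5.
Integrating from 0 to t:
  <X>_t = int_0^t (5) ds = 5*t.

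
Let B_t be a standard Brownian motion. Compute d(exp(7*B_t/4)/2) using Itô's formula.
d(exp(7*B_t/4)/2) = (49*exp(7*B_t/4)/64) dt + (7*exp(7*B_t/4)/8) dB_t

Itô's formula for f(B_t) gives d f(B_t) = f'(B_t) dB_t + (1/2) f''(B_t) dt. Compute derivatives of f(x) = exp(7*x/4)/2:
  f'(x)  = 7*exp(7*x/4)/8
  f''(x) = 49*exp(7*x/4)/32
Substitute x = B_t and multiply the f'' term by 1/2:
  drift     = (1/2) * (49*exp(7*x/4)/32) evaluated at B_t = 49*exp(7*B_t/4)/64
  diffusion = (7*exp(7*x/4)/8) evaluated at B_t = 7*exp(7*B_t/4)/8
Therefore d(exp(7*B_t/4)/2) = (49*exp(7*B_t/4)/64) dt + (7*exp(7*B_t/4)/8) dB_t.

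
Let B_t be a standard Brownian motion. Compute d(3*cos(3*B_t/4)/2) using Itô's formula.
d(3*cos(3*B_t/4)/2) = (-27*cos(3*B_t/4)/64) dt + (-9*sin(3*B_t/4)/8) dB_t

Itô's formula for f(B_t) gives d f(B_t) = f'(B_t) dB_t + (1/2) f''(B_t) dt. Compute derivatives of f(x) = 3*cos(3*x/4)/2:
  f'(x)  = -9*sin(3*x/4)/8
  f''(x) = -27*cos(3*x/4)/32
Substitute x = B_t and multiply the f'' term by 1/2:
  drift     = (1/2) * (-27*cos(3*x/4)/32) evaluated at B_t = -27*cos(3*B_t/4)/64
  diffusion = (-9*sin(3*x/4)/8) evaluated at B_t = -9*sin(3*B_t/4)/8
Therefore d(3*cos(3*B_t/4)/2) = (-27*cos(3*B_t/4)/64) dt + (-9*sin(3*B_t/4)/8) dB_t.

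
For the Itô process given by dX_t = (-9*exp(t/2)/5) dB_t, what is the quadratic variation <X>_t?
<X>_t = 81*exp(t)/25 - 81/25

For an Itô process dX_t = a(t) dt + b(t) dB_t, the quadratic variation is <X>_t = int_0^t b(s)^2 ds (the drift term does not contribute). Here b(s) = -9*exp(s/2)/5, so
  b(s)^2 = 81*exp(s)/25.
Integrating from 0 to t:
  <X>_t = int_0^t (81*exp(s)/25) ds = 81*exp(t)/25 - 81/25.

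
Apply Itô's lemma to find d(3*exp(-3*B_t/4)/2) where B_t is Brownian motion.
d(3*exp(-3*B_t/4)/2) = (27*exp(-3*B_t/4)/64) dt + (-9*exp(-3*B_t/4)/8) dB_t

Itô's formula for f(B_t) gives d f(B_t) = f'(B_t) dB_t + (1/2) f''(B_t) dt. Compute derivatives of f(x) = 3*exp(-3*x/4)/2:
  f'(x)  = -9*exp(-3*x/4)/8
  f''(x) = 27*exp(-3*x/4)/32
Substitute x = B_t and multiply the f'' term by 1/2:
  drift     = (1/2) * (27*exp(-3*x/4)/32) evaluated at B_t = 27*exp(-3*B_t/4)/64
  diffusion = (-9*exp(-3*x/4)/8) evaluated at B_t = -9*exp(-3*B_t/4)/8
Therefore d(3*exp(-3*B_t/4)/2) = (27*exp(-3*B_t/4)/64) dt + (-9*exp(-3*B_t/4)/8) dB_t.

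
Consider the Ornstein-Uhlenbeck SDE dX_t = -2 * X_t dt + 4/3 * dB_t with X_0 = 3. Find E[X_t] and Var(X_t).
E[X_t] = 3*exp(-2*t); Var(X_t) = 4/9 - 4*exp(-4*t)/9

The OU SDE dX = -theta X dt + sigma dB admits the integrating factor exp(theta t): d(exp(theta t) X_t) = sigma exp(theta t) dB_t. Integrating from 0 to t:
  X_t = x_0 * exp(-theta t) + sigma * int_0^t exp(-theta (t-s)) dB_s.
The Itô integral has mean 0 and (by the Itô isometry) variance sigma^2 * int_0^t exp(-2 theta (t - s)) ds = sigma^2 * (1 - exp(-2 theta t)) / (2 theta).
With theta = 2, sigma = 4/3, x_0 = 3:
  E[X_t] = 3 * exp(-2 t) = 3*exp(-2*t)
  Var(X_t) = (4/3)^2 * (1 - exp(-2*2 t)) / (2 * 2) = 4/9 - 4*exp(-4*t)/9.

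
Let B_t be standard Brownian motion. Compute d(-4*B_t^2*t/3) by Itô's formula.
d(-4*B_t^2*t/3) = (-4*B_t^2/3 - 4*t/3) dt + (-8*B_t*t/3) dB_t

Itô's formula for f(t, x): d f(t, B_t) = (f_t + (1/2) f_xx) dt + f_x dB_t. Compute partials of f(t, x) = -4*t*x^2/3:
  f_t(t,x)  = -4*x^2/3
  f_x(t,x)  = -8*t*x/3
  f_xx(t,x) = -8*t/3
Assemble drift = f_t + (1/2) f_xx = -4*t/3 - 4*x^2/3 and diffusion = f_x = -8*t*x/3. Substituting x = B_t:
  d(-4*B_t^2*t/3) = (-4*B_t^2/3 - 4*t/3) dt + (-8*B_t*t/3) dB_t.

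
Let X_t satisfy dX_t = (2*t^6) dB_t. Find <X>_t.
<X>_t = 4*t^13/13

For an Itô process dX_t = a(t) dt + b(t) dB_t, the quadratic variation is <X>_t = int_0^t b(s)^2 ds (the drift term does not contribute). Here b(s) = 2*s^6, so
  b(s)^2 = 4*s^12.
Integrating from 0 to t:
  <X>_t = int_0^t (4*s^12) ds = 4*t^13/13.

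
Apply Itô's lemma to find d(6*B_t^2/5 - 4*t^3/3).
d(6*B_t^2/5 - 4*t^3/3) = (6/5 - 4*t^2) dt + (12*B_t/5) dB_t

Itô's formula for f(t, x): d f(t, B_t) = (f_t + (1/2) f_xx) dt + f_x dB_t. Compute partials of f(t, x) = -4*t^3/3 + 6*x^2/5:
  f_t(t,x)  = -4*t^2
  f_x(t,x)  = 12*x/5
  f_xx(t,x) = 12/5
Assemble drift = f_t + (1/2) f_xx = 6/5 - 4*t^2 and diffusion = f_x = 12*x/5. Substituting x = B_t:
  d(6*B_t^2/5 - 4*t^3/3) = (6/5 - 4*t^2) dt + (12*B_t/5) dB_t.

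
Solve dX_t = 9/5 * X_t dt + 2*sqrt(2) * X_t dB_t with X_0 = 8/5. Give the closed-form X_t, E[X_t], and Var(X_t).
X_t = 8/5 * exp((-11/5) t + (2*sqrt(2)) B_t); E[X_t] = 8*exp(9*t/5)/5; Var(X_t) = 64*(exp(8*t) - 1)*exp(18*t/5)/25

For GBM dX = mu X dt + sigma X dB with X_0 = x_0, apply Itô to Y = log X: dY = (mu - sigma^2/2) dt + sigma dB, so Y_t = log(x_0) + (mu - sigma^2/2) t + sigma B_t and hence X_t = x_0 * exp((mu - sigma^2/2) t + sigma B_t).
With mu = 9/5, sigma = 2*sqrt(2), x_0 = 8/5, this gives:
  X_t = 8/5 * exp((-11/5) * t + (2*sqrt(2)) * B_t).
Since sigma*B_t ~ Normal(0, sigma^2 t), E[exp(sigma*B_t)] = exp(sigma^2 t / 2); so E[X_t] = x_0 * exp((mu - sigma^2/2) t) * exp(sigma^2 t / 2) = x_0 * exp(mu t) = 8*exp(9*t/5)/5.
Var(X_t) = E[X_t^2] - (E[X_t])^2 = x_0^2 * exp(2 mu t) * (exp(sigma^2 t) - 1) = 64*(exp(8*t) - 1)*exp(18*t/5)/25.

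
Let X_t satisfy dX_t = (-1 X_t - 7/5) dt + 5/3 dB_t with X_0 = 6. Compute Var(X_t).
Var(X_t) = 25/18 - 25*exp(-2*t)/18

The variance V(t) = Var(X_t) satisfies V'(t) = 2 a V(t) + c^2 with V(0) = 0 (drift coefficient is linear in X, diffusion is constant). With a = -1, c = 5/3, the solution is
  V(t) = (c^2 / (2 a)) * (exp(2 a t) - 1)
       = ((5/3)^2 / (2*(-1))) * (exp((-2) t) - 1)
       = 25/18 - 25*exp(-2*t)/18.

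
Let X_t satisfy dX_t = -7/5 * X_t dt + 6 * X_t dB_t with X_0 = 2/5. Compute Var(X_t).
Var(X_t) = (4*exp(36*t) - 4)*exp(-14*t/5)/25

For GBM dX = mu X dt + sigma X dB with X_0 = x_0, apply Itô to Y = log X: dY = (mu - sigma^2/2) dt + sigma dB, so Y_t = log(x_0) + (mu - sigma^2/2) t + sigma B_t and hence X_t = x_0 * exp((mu - sigma^2/2) t + sigma B_t).
With mu = -7/5, sigma = 6, x_0 = 2/5, this gives:
  X_t = 2/5 * exp((-97/5) * t + (6) * B_t).
Since sigma*B_t ~ Normal(0, sigma^2 t), E[exp(sigma*B_t)] = exp(sigma^2 t / 2); so E[X_t] = x_0 * exp((mu - sigma^2/2) t) * exp(sigma^2 t / 2) = x_0 * exp(mu t) = 2*exp(-7*t/5)/5.
Var(X_t) = E[X_t^2] - (E[X_t])^2 = x_0^2 * exp(2 mu t) * (exp(sigma^2 t) - 1) = (4*exp(36*t) - 4)*exp(-14*t/5)/25.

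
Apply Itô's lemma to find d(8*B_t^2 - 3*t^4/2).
d(8*B_t^2 - 3*t^4/2) = (8 - 6*t^3) dt + (16*B_t) dB_t

Itô's formula for f(t, x): d f(t, B_t) = (f_t + (1/2) f_xx) dt + f_x dB_t. Compute partials of f(t, x) = -3*t^4/2 + 8*x^2:
  f_t(t,x)  = -6*t^3
  f_x(t,x)  = 16*x
  f_xx(t,x) = 16
Assemble drift = f_t + (1/2) f_xx = 8 - 6*t^3 and diffusion = f_x = 16*x. Substituting x = B_t:
  d(8*B_t^2 - 3*t^4/2) = (8 - 6*t^3) dt + (16*B_t) dB_t.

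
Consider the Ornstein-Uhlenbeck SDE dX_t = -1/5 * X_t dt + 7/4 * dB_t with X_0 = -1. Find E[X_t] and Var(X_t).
E[X_t] = -exp(-t/5); Var(X_t) = 245/32 - 245*exp(-2*t/5)/32

The OU SDE dX = -theta X dt + sigma dB admits the integrating factor exp(theta t): d(exp(theta t) X_t) = sigma exp(theta t) dB_t. Integrating from 0 to t:
  X_t = x_0 * exp(-theta t) + sigma * int_0^t exp(-theta (t-s)) dB_s.
The Itô integral has mean 0 and (by the Itô isometry) variance sigma^2 * int_0^t exp(-2 theta (t - s)) ds = sigma^2 * (1 - exp(-2 theta t)) / (2 theta).
With theta = 1/5, sigma = 7/4, x_0 = -1:
  E[X_t] = -1 * exp(-1/5 t) = -exp(-t/5)
  Var(X_t) = (7/4)^2 * (1 - exp(-2*1/5 t)) / (2 * 1/5) = 245/32 - 245*exp(-2*t/5)/32.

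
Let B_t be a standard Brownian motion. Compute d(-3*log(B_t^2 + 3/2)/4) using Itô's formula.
d(-3*log(B_t^2 + 3/2)/4) = (3*(2*B_t^2 - 3)/(2*(2*B_t^2 + 3)^2)) dt + (-3*B_t/(2*B_t^2 + 3)) dB_t

Itô's formula for f(B_t) gives d f(B_t) = f'(B_t) dB_t + (1/2) f''(B_t) dt. Compute derivatives of f(x) = -3*log(x^2 + 3/2)/4:
  f'(x)  = -3*x/(2*x^2 + 3)
  f''(x) = 3*(2*x^2 - 3)/(2*x^2 + 3)^2
Substitute x = B_t and multiply the f'' term by 1/2:
  drift     = (1/2) * (3*(2*x^2 - 3)/(2*x^2 + 3)^2) evaluated at B_t = 3*(2*B_t^2 - 3)/(2*(2*B_t^2 + 3)^2)
  diffusion = (-3*x/(2*x^2 + 3)) evaluated at B_t = -3*B_t/(2*B_t^2 + 3)
Therefore d(-3*log(B_t^2 + 3/2)/4) = (3*(2*B_t^2 - 3)/(2*(2*B_t^2 + 3)^2)) dt + (-3*B_t/(2*B_t^2 + 3)) dB_t.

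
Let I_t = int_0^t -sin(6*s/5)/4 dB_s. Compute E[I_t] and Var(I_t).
E[I_t] = 0; Var(I_t) = t/32 - 5*sin(12*t/5)/384

The Itô integral of a deterministic integrand f(s) has mean 0 because each increment f(s) * (B_{s+ds} - B_s) has mean 0. By the Itô isometry:
  Var( int_0^t f(s) dB_s ) = E[ (int_0^t f(s) dB_s)^2 ] = int_0^t f(s)^2 ds.
Here f(s) = -sin(6*s/5)/4, so f(s)^2 = sin(6*s/5)^2/16. Integrate:
  int_0^t (sin(6*s/5)^2/16) ds = t/32 - 5*sin(12*t/5)/384.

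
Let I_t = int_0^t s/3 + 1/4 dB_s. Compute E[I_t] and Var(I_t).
E[I_t] = 0; Var(I_t) = t*(16*t^2 + 36*t + 27)/432

The Itô integral of a deterministic integrand f(s) has mean 0 because each increment f(s) * (B_{s+ds} - B_s) has mean 0. By the Itô isometry:
  Var( int_0^t f(s) dB_s ) = E[ (int_0^t f(s) dB_s)^2 ] = int_0^t f(s)^2 ds.
Here f(s) = s/3 + 1/4, so f(s)^2 = (4*s + 3)^2/144. Integrate:
  int_0^t ((4*s + 3)^2/144) ds = t*(16*t^2 + 36*t + 27)/432.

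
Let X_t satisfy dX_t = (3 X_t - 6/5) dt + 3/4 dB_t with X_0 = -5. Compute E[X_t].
E[X_t] = 2/5 - 27*exp(3*t)/5

Taking expectations and using E[dB_t] = 0, the mean m(t) = E[X_t] satisfies the ODE m'(t) = a m(t) + b with m(0) = x_0. With a = 3, b = -6/5, x_0 = -5, the solution is
  m(t) = x_0 * exp(a t) + (b/a) * (exp(a t) - 1)
       = (-5) * exp(3 t) + ((-6/5)/3) * (exp(3 t) - 1)
       = 2/5 - 27*exp(3*t)/5.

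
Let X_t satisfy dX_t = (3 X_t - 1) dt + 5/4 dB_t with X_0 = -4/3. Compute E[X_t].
E[X_t] = 1/3 - 5*exp(3*t)/3

Taking expectations and using E[dB_t] = 0, the mean m(t) = E[X_t] satisfies the ODE m'(t) = a m(t) + b with m(0) = x_0. With a = 3, b = -1, x_0 = -4/3, the solution is
  m(t) = x_0 * exp(a t) + (b/a) * (exp(a t) - 1)
       = (-4/3) * exp(3 t) + ((-1)/3) * (exp(3 t) - 1)
       = 1/3 - 5*exp(3*t)/3.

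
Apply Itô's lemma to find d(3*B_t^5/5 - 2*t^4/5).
d(3*B_t^5/5 - 2*t^4/5) = (6*B_t^3 - 8*t^3/5) dt + (3*B_t^4) dB_t

Itô's formula for f(t, x): d f(t, B_t) = (f_t + (1/2) f_xx) dt + f_x dB_t. Compute partials of f(t, x) = -2*t^4/5 + 3*x^5/5:
  f_t(t,x)  = -8*t^3/5
  f_x(t,x)  = 3*x^4
  f_xx(t,x) = 12*x^3
Assemble drift = f_t + (1/2) f_xx = -8*t^3/5 + 6*x^3 and diffusion = f_x = 3*x^4. Substituting x = B_t:
  d(3*B_t^5/5 - 2*t^4/5) = (6*B_t^3 - 8*t^3/5) dt + (3*B_t^4) dB_t.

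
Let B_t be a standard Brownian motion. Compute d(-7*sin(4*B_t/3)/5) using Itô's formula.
d(-7*sin(4*B_t/3)/5) = (56*sin(4*B_t/3)/45) dt + (-28*cos(4*B_t/3)/15) dB_t

Itô's formula for f(B_t) gives d f(B_t) = f'(B_t) dB_t + (1/2) f''(B_t) dt. Compute derivatives of f(x) = -7*sin(4*x/3)/5:
  f'(x)  = -28*cos(4*x/3)/15
  f''(x) = 112*sin(4*x/3)/45
Substitute x = B_t and multiply the f'' term by 1/2:
  drift     = (1/2) * (112*sin(4*x/3)/45) evaluated at B_t = 56*sin(4*B_t/3)/45
  diffusion = (-28*cos(4*x/3)/15) evaluated at B_t = -28*cos(4*B_t/3)/15
Therefore d(-7*sin(4*B_t/3)/5) = (56*sin(4*B_t/3)/45) dt + (-28*cos(4*B_t/3)/15) dB_t.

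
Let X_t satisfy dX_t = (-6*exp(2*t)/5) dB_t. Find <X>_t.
<X>_t = 9*exp(4*t)/25 - 9/25

For an Itô process dX_t = a(t) dt + b(t) dB_t, the quadratic variation is <X>_t = int_0^t b(s)^2 ds (the drift term does not contribute). Here b(s) = -6*exp(2*s)/5, so
  b(s)^2 = 36*exp(4*s)/25.
Integrating from 0 to t:
  <X>_t = int_0^t (36*exp(4*s)/25) ds = 9*exp(4*t)/25 - 9/25.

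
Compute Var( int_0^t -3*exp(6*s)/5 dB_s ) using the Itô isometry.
Var = 3*exp(12*t)/100 - 3/100

The Itô integral of a deterministic integrand f(s) has mean 0 because each increment f(s) * (B_{s+ds} - B_s) has mean 0. By the Itô isometry:
  Var( int_0^t f(s) dB_s ) = E[ (int_0^t f(s) dB_s)^2 ] = int_0^t f(s)^2 ds.
Here f(s) = -3*exp(6*s)/5, so f(s)^2 = 9*exp(12*s)/25. Integrate:
  int_0^t (9*exp(12*s)/25) ds = 3*exp(12*t)/100 - 3/100.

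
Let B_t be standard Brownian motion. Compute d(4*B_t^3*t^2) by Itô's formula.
d(4*B_t^3*t^2) = (4*B_t*t*(2*B_t^2 + 3*t)) dt + (12*B_t^2*t^2) dB_t

Itô's formula for f(t, x): d f(t, B_t) = (f_t + (1/2) f_xx) dt + f_x dB_t. Compute partials of f(t, x) = 4*t^2*x^3:
  f_t(t,x)  = 8*t*x^3
  f_x(t,x)  = 12*t^2*x^2
  f_xx(t,x) = 24*t^2*x
Assemble drift = f_t + (1/2) f_xx = 4*t*x*(3*t + 2*x^2) and diffusion = f_x = 12*t^2*x^2. Substituting x = B_t:
  d(4*B_t^3*t^2) = (4*B_t*t*(2*B_t^2 + 3*t)) dt + (12*B_t^2*t^2) dB_t.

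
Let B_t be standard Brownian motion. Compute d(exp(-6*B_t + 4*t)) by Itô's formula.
d(exp(-6*B_t + 4*t)) = (22*exp(-6*B_t + 4*t)) dt + (-6*exp(-6*B_t + 4*t)) dB_t

Itô's formula for f(t, x): d f(t, B_t) = (f_t + (1/2) f_xx) dt + f_x dB_t. Compute partials of f(t, x) = exp(4*t - 6*x):
  f_t(t,x)  = 4*exp(4*t - 6*x)
  f_x(t,x)  = -6*exp(4*t - 6*x)
  f_xx(t,x) = 36*exp(4*t - 6*x)
Assemble drift = f_t + (1/2) f_xx = 22*exp(4*t - 6*x) and diffusion = f_x = -6*exp(4*t - 6*x). Substituting x = B_t:
  d(exp(-6*B_t + 4*t)) = (22*exp(-6*B_t + 4*t)) dt + (-6*exp(-6*B_t + 4*t)) dB_t.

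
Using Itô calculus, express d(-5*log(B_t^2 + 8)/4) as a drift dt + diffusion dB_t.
d(-5*log(B_t^2 + 8)/4) = (5*(B_t^2 - 8)/(4*(B_t^2 + 8)^2)) dt + (-5*B_t/(2*B_t^2 + 16)) dB_t

Itô's formula for f(B_t) gives d f(B_t) = f'(B_t) dB_t + (1/2) f''(B_t) dt. Compute derivatives of f(x) = -5*log(x^2 + 8)/4:
  f'(x)  = -5*x/(2*x^2 + 16)
  f''(x) = 5*(x^2 - 8)/(2*(x^2 + 8)^2)
Substitute x = B_t and multiply the f'' term by 1/2:
  drift     = (1/2) * (5*(x^2 - 8)/(2*(x^2 + 8)^2)) evaluated at B_t = 5*(B_t^2 - 8)/(4*(B_t^2 + 8)^2)
  diffusion = (-5*x/(2*x^2 + 16)) evaluated at B_t = -5*B_t/(2*B_t^2 + 16)
Therefore d(-5*log(B_t^2 + 8)/4) = (5*(B_t^2 - 8)/(4*(B_t^2 + 8)^2)) dt + (-5*B_t/(2*B_t^2 + 16)) dB_t.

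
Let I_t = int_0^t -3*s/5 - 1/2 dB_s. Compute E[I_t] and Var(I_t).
E[I_t] = 0; Var(I_t) = t*(12*t^2 + 30*t + 25)/100

The Itô integral of a deterministic integrand f(s) has mean 0 because each increment f(s) * (B_{s+ds} - B_s) has mean 0. By the Itô isometry:
  Var( int_0^t f(s) dB_s ) = E[ (int_0^t f(s) dB_s)^2 ] = int_0^t f(s)^2 ds.
Here f(s) = -3*s/5 - 1/2, so f(s)^2 = (6*s + 5)^2/100. Integrate:
  int_0^t ((6*s + 5)^2/100) ds = t*(12*t^2 + 30*t + 25)/100.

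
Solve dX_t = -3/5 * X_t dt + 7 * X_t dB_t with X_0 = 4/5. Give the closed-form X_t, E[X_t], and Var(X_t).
X_t = 4/5 * exp((-251/10) t + (7) B_t); E[X_t] = 4*exp(-3*t/5)/5; Var(X_t) = (16*exp(49*t) - 16)*exp(-6*t/5)/25

For GBM dX = mu X dt + sigma X dB with X_0 = x_0, apply Itô to Y = log X: dY = (mu - sigma^2/2) dt + sigma dB, so Y_t = log(x_0) + (mu - sigma^2/2) t + sigma B_t and hence X_t = x_0 * exp((mu - sigma^2/2) t + sigma B_t).
With mu = -3/5, sigma = 7, x_0 = 4/5, this gives:
  X_t = 4/5 * exp((-251/10) * t + (7) * B_t).
Since sigma*B_t ~ Normal(0, sigma^2 t), E[exp(sigma*B_t)] = exp(sigma^2 t / 2); so E[X_t] = x_0 * exp((mu - sigma^2/2) t) * exp(sigma^2 t / 2) = x_0 * exp(mu t) = 4*exp(-3*t/5)/5.
Var(X_t) = E[X_t^2] - (E[X_t])^2 = x_0^2 * exp(2 mu t) * (exp(sigma^2 t) - 1) = (16*exp(49*t) - 16)*exp(-6*t/5)/25.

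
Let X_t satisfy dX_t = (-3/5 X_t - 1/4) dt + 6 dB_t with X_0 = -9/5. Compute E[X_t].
E[X_t] = -5/12 - 83*exp(-3*t/5)/60

Taking expectations and using E[dB_t] = 0, the mean m(t) = E[X_t] satisfies the ODE m'(t) = a m(t) + b with m(0) = x_0. With a = -3/5, b = -1/4, x_0 = -9/5, the solution is
  m(t) = x_0 * exp(a t) + (b/a) * (exp(a t) - 1)
       = (-9/5) * exp((-3/5) t) + ((-1/4)/(-3/5)) * (exp((-3/5) t) - 1)
       = -5/12 - 83*exp(-3*t/5)/60.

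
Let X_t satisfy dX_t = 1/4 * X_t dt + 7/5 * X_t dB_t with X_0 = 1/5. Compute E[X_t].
E[X_t] = exp(t/4)/5

For GBM dX = mu X dt + sigma X dB with X_0 = x_0, apply Itô to Y = log X: dY = (mu - sigma^2/2) dt + sigma dB, so Y_t = log(x_0) + (mu - sigma^2/2) t + sigma B_t and hence X_t = x_0 * exp((mu - sigma^2/2) t + sigma B_t).
With mu = 1/4, sigma = 7/5, x_0 = 1/5, this gives:
  X_t = 1/5 * exp((-73/100) * t + (7/5) * B_t).
Since sigma*B_t ~ Normal(0, sigma^2 t), E[exp(sigma*B_t)] = exp(sigma^2 t / 2); so E[X_t] = x_0 * exp((mu - sigma^2/2) t) * exp(sigma^2 t / 2) = x_0 * exp(mu t) = exp(t/4)/5.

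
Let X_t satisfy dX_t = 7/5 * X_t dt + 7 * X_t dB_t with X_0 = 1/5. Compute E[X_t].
E[X_t] = exp(7*t/5)/5

For GBM dX = mu X dt + sigma X dB with X_0 = x_0, apply Itô to Y = log X: dY = (mu - sigma^2/2) dt + sigma dB, so Y_t = log(x_0) + (mu - sigma^2/2) t + sigma B_t and hence X_t = x_0 * exp((mu - sigma^2/2) t + sigma B_t).
With mu = 7/5, sigma = 7, x_0 = 1/5, this gives:
  X_t = 1/5 * exp((-231/10) * t + (7) * B_t).
Since sigma*B_t ~ Normal(0, sigma^2 t), E[exp(sigma*B_t)] = exp(sigma^2 t / 2); so E[X_t] = x_0 * exp((mu - sigma^2/2) t) * exp(sigma^2 t / 2) = x_0 * exp(mu t) = exp(7*t/5)/5.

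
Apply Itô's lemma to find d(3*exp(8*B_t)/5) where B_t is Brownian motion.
d(3*exp(8*B_t)/5) = (96*exp(8*B_t)/5) dt + (24*exp(8*B_t)/5) dB_t

Itô's formula for f(B_t) gives d f(B_t) = f'(B_t) dB_t + (1/2) f''(B_t) dt. Compute derivatives of f(x) = 3*exp(8*x)/5:
  f'(x)  = 24*exp(8*x)/5
  f''(x) = 192*exp(8*x)/5
Substitute x = B_t and multiply the f'' term by 1/2:
  drift     = (1/2) * (192*exp(8*x)/5) evaluated at B_t = 96*exp(8*B_t)/5
  diffusion = (24*exp(8*x)/5) evaluated at B_t = 24*exp(8*B_t)/5
Therefore d(3*exp(8*B_t)/5) = (96*exp(8*B_t)/5) dt + (24*exp(8*B_t)/5) dB_t.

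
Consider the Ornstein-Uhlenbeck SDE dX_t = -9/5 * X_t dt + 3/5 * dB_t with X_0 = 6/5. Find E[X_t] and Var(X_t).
E[X_t] = 6*exp(-9*t/5)/5; Var(X_t) = 1/10 - exp(-18*t/5)/10

The OU SDE dX = -theta X dt + sigma dB admits the integrating factor exp(theta t): d(exp(theta t) X_t) = sigma exp(theta t) dB_t. Integrating from 0 to t:
  X_t = x_0 * exp(-theta t) + sigma * int_0^t exp(-theta (t-s)) dB_s.
The Itô integral has mean 0 and (by the Itô isometry) variance sigma^2 * int_0^t exp(-2 theta (t - s)) ds = sigma^2 * (1 - exp(-2 theta t)) / (2 theta).
With theta = 9/5, sigma = 3/5, x_0 = 6/5:
  E[X_t] = 6/5 * exp(-9/5 t) = 6*exp(-9*t/5)/5
  Var(X_t) = (3/5)^2 * (1 - exp(-2*9/5 t)) / (2 * 9/5) = 1/10 - exp(-18*t/5)/10.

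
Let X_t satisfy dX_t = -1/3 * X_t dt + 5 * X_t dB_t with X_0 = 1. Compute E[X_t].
E[X_t] = exp(-t/3)

For GBM dX = mu X dt + sigma X dB with X_0 = x_0, apply Itô to Y = log X: dY = (mu - sigma^2/2) dt + sigma dB, so Y_t = log(x_0) + (mu - sigma^2/2) t + sigma B_t and hence X_t = x_0 * exp((mu - sigma^2/2) t + sigma B_t).
With mu = -1/3, sigma = 5, x_0 = 1, this gives:
  X_t = 1 * exp((-77/6) * t + (5) * B_t).
Since sigma*B_t ~ Normal(0, sigma^2 t), E[exp(sigma*B_t)] = exp(sigma^2 t / 2); so E[X_t] = x_0 * exp((mu - sigma^2/2) t) * exp(sigma^2 t / 2) = x_0 * exp(mu t) = exp(-t/3).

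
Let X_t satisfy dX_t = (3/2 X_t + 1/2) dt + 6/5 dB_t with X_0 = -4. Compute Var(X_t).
Var(X_t) = 12*exp(3*t)/25 - 12/25

The variance V(t) = Var(X_t) satisfies V'(t) = 2 a V(t) + c^2 with V(0) = 0 (drift coefficient is linear in X, diffusion is constant). With a = 3/2, c = 6/5, the solution is
  V(t) = (c^2 / (2 a)) * (exp(2 a t) - 1)
       = ((6/5)^2 / (2*(3/2))) * (exp(3 t) - 1)
       = 12*exp(3*t)/25 - 12/25.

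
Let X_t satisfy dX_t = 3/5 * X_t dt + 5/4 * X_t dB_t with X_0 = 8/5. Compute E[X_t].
E[X_t] = 8*exp(3*t/5)/5

For GBM dX = mu X dt + sigma X dB with X_0 = x_0, apply Itô to Y = log X: dY = (mu - sigma^2/2) dt + sigma dB, so Y_t = log(x_0) + (mu - sigma^2/2) t + sigma B_t and hence X_t = x_0 * exp((mu - sigma^2/2) t + sigma B_t).
With mu = 3/5, sigma = 5/4, x_0 = 8/5, this gives:
  X_t = 8/5 * exp((-29/160) * t + (5/4) * B_t).
Since sigma*B_t ~ Normal(0, sigma^2 t), E[exp(sigma*B_t)] = exp(sigma^2 t / 2); so E[X_t] = x_0 * exp((mu - sigma^2/2) t) * exp(sigma^2 t / 2) = x_0 * exp(mu t) = 8*exp(3*t/5)/5.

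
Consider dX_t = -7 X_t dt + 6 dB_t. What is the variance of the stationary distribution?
lim Var(X_t) = 18/7

The OU SDE dX = -theta X dt + sigma dB admits the integrating factor exp(theta t): d(exp(theta t) X_t) = sigma exp(theta t) dB_t. Integrating from 0 to t gives X_t = x_0 * exp(-theta t) + sigma * int_0^t exp(-theta (t-s)) dB_s for any initial x_0. The Itô integral has variance (by the Itô isometry) sigma^2 * int_0^t exp(-2 theta (t - s)) ds = sigma^2 * (1 - exp(-2 theta t)) / (2 theta), independent of x_0.
With theta = 7, sigma = 6:
  Var(X_t) = (6)^2 * (1 - exp(-2*7 t)) / (2 * 7) = 18/7 - 18*exp(-14*t)/7.
As t -> infinity, exp(-2*7 t) -> 0, so the stationary variance is sigma^2 / (2 theta) = 18/7.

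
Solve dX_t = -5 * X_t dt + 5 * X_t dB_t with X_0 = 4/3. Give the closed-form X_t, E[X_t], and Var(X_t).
X_t = 4/3 * exp((-35/2) t + (5) B_t); E[X_t] = 4*exp(-5*t)/3; Var(X_t) = (16*exp(25*t) - 16)*exp(-10*t)/9

For GBM dX = mu X dt + sigma X dB with X_0 = x_0, apply Itô to Y = log X: dY = (mu - sigma^2/2) dt + sigma dB, so Y_t = log(x_0) + (mu - sigma^2/2) t + sigma B_t and hence X_t = x_0 * exp((mu - sigma^2/2) t + sigma B_t).
With mu = -5, sigma = 5, x_0 = 4/3, this gives:
  X_t = 4/3 * exp((-35/2) * t + (5) * B_t).
Since sigma*B_t ~ Normal(0, sigma^2 t), E[exp(sigma*B_t)] = exp(sigma^2 t / 2); so E[X_t] = x_0 * exp((mu - sigma^2/2) t) * exp(sigma^2 t / 2) = x_0 * exp(mu t) = 4*exp(-5*t)/3.
Var(X_t) = E[X_t^2] - (E[X_t])^2 = x_0^2 * exp(2 mu t) * (exp(sigma^2 t) - 1) = (16*exp(25*t) - 16)*exp(-10*t)/9.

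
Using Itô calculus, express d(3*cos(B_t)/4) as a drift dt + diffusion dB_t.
d(3*cos(B_t)/4) = (-3*cos(B_t)/8) dt + (-3*sin(B_t)/4) dB_t

Itô's formula for f(B_t) gives d f(B_t) = f'(B_t) dB_t + (1/2) f''(B_t) dt. Compute derivatives of f(x) = 3*cos(x)/4:
  f'(x)  = -3*sin(x)/4
  f''(x) = -3*cos(x)/4
Substitute x = B_t and multiply the f'' term by 1/2:
  drift     = (1/2) * (-3*cos(x)/4) evaluated at B_t = -3*cos(B_t)/8
  diffusion = (-3*sin(x)/4) evaluated at B_t = -3*sin(B_t)/4
Therefore d(3*cos(B_t)/4) = (-3*cos(B_t)/8) dt + (-3*sin(B_t)/4) dB_t.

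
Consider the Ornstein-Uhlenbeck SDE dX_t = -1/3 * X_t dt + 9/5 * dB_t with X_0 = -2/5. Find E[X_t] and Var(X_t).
E[X_t] = -2*exp(-t/3)/5; Var(X_t) = 243/50 - 243*exp(-2*t/3)/50

The OU SDE dX = -theta X dt + sigma dB admits the integrating factor exp(theta t): d(exp(theta t) X_t) = sigma exp(theta t) dB_t. Integrating from 0 to t:
  X_t = x_0 * exp(-theta t) + sigma * int_0^t exp(-theta (t-s)) dB_s.
The Itô integral has mean 0 and (by the Itô isometry) variance sigma^2 * int_0^t exp(-2 theta (t - s)) ds = sigma^2 * (1 - exp(-2 theta t)) / (2 theta).
With theta = 1/3, sigma = 9/5, x_0 = -2/5:
  E[X_t] = -2/5 * exp(-1/3 t) = -2*exp(-t/3)/5
  Var(X_t) = (9/5)^2 * (1 - exp(-2*1/3 t)) / (2 * 1/3) = 243/50 - 243*exp(-2*t/3)/50.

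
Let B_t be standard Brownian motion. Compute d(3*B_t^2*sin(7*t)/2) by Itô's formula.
d(3*B_t^2*sin(7*t)/2) = (21*B_t^2*cos(7*t)/2 + 3*sin(7*t)/2) dt + (3*B_t*sin(7*t)) dB_t

Itô's formula for f(t, x): d f(t, B_t) = (f_t + (1/2) f_xx) dt + f_x dB_t. Compute partials of f(t, x) = 3*x^2*sin(7*t)/2:
  f_t(t,x)  = 21*x^2*cos(7*t)/2
  f_x(t,x)  = 3*x*sin(7*t)
  f_xx(t,x) = 3*sin(7*t)
Assemble drift = f_t + (1/2) f_xx = 21*x^2*cos(7*t)/2 + 3*sin(7*t)/2 and diffusion = f_x = 3*x*sin(7*t). Substituting x = B_t:
  d(3*B_t^2*sin(7*t)/2) = (21*B_t^2*cos(7*t)/2 + 3*sin(7*t)/2) dt + (3*B_t*sin(7*t)) dB_t.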